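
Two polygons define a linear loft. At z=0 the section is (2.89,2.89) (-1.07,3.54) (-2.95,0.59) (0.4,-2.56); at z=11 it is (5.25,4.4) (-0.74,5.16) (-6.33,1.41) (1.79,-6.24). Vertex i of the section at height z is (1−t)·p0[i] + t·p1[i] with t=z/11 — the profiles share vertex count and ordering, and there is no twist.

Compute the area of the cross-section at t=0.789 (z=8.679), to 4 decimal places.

Cross-section at t=0.789: each vertex is (1-t)·p0[i] + t·p1[i].
  v1: (1-0.789)·(2.89,2.89) + 0.789·(5.25,4.4) = (4.7520,4.0814)
  v2: (1-0.789)·(-1.07,3.54) + 0.789·(-0.74,5.16) = (-0.8096,4.8182)
  v3: (1-0.789)·(-2.95,0.59) + 0.789·(-6.33,1.41) = (-5.6168,1.2370)
  v4: (1-0.789)·(0.4,-2.56) + 0.789·(1.79,-6.24) = (1.4967,-5.4635)
Shoelace sum Σ(x_i·y_{i+1} − x_{i+1}·y_i):
  i=1: 4.7520·4.8182 − -0.8096·4.0814 = +26.2006 (running +26.2006)
  i=2: -0.8096·1.2370 − -5.6168·4.8182 = +26.0614 (running +52.2620)
  i=3: -5.6168·-5.4635 − 1.4967·1.2370 = +28.8362 (running +81.0982)
  i=4: 1.4967·4.0814 − 4.7520·-5.4635 = +32.0715 (running +113.1697)
Area = |Σ|/2 = |113.1697|/2 = 56.5848

Area at t=0.789: 56.5848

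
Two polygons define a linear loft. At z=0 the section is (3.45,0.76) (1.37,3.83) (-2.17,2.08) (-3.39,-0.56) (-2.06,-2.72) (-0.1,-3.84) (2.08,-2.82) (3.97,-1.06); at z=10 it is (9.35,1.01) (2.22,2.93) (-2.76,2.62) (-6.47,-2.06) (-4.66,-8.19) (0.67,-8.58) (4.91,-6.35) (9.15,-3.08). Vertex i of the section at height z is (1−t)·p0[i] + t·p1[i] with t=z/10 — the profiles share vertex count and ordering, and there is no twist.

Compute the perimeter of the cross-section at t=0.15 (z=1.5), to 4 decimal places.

Cross-section at t=0.15: each vertex is (1-t)·p0[i] + t·p1[i].
  v1: (1-0.15)·(3.45,0.76) + 0.15·(9.35,1.01) = (4.3350,0.7975)
  v2: (1-0.15)·(1.37,3.83) + 0.15·(2.22,2.93) = (1.4975,3.6950)
  v3: (1-0.15)·(-2.17,2.08) + 0.15·(-2.76,2.62) = (-2.2585,2.1610)
  v4: (1-0.15)·(-3.39,-0.56) + 0.15·(-6.47,-2.06) = (-3.8520,-0.7850)
  v5: (1-0.15)·(-2.06,-2.72) + 0.15·(-4.66,-8.19) = (-2.4500,-3.5405)
  v6: (1-0.15)·(-0.1,-3.84) + 0.15·(0.67,-8.58) = (0.0155,-4.5510)
  v7: (1-0.15)·(2.08,-2.82) + 0.15·(4.91,-6.35) = (2.5045,-3.3495)
  v8: (1-0.15)·(3.97,-1.06) + 0.15·(9.15,-3.08) = (4.7470,-1.3630)
Perimeter = Σ |v_{i+1} − v_i|:
  edge 1→2: √(-2.8375² + 2.8975²) = 4.0555 (running 4.0555)
  edge 2→3: √(-3.7560² + -1.5340²) = 4.0572 (running 8.1127)
  edge 3→4: √(-1.5935² + -2.9460²) = 3.3494 (running 11.4620)
  edge 4→5: √(1.4020² + -2.7555²) = 3.0917 (running 14.5537)
  edge 5→6: √(2.4655² + -1.0105²) = 2.6645 (running 17.2182)
  edge 6→7: √(2.4890² + 1.2015²) = 2.7638 (running 19.9820)
  edge 7→8: √(2.2425² + 1.9865²) = 2.9958 (running 22.9779)
  edge 8→1: √(-0.4120² + 2.1605²) = 2.1994 (running 25.1773)
Perimeter = 25.1773

Perimeter at t=0.15: 25.1773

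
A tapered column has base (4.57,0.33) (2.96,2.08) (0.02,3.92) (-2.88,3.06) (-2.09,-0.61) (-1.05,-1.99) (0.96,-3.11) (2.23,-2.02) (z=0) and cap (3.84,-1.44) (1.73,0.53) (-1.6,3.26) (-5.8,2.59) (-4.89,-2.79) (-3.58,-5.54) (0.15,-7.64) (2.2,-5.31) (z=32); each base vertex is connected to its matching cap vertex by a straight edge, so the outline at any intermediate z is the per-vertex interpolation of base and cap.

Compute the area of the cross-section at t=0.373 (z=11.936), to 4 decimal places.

Area at t=0.373: 42.9850

Cross-section at t=0.373: each vertex is (1-t)·p0[i] + t·p1[i].
  v1: (1-0.373)·(4.57,0.33) + 0.373·(3.84,-1.44) = (4.2977,-0.3302)
  v2: (1-0.373)·(2.96,2.08) + 0.373·(1.73,0.53) = (2.5012,1.5018)
  v3: (1-0.373)·(0.02,3.92) + 0.373·(-1.6,3.26) = (-0.5843,3.6738)
  v4: (1-0.373)·(-2.88,3.06) + 0.373·(-5.8,2.59) = (-3.9692,2.8847)
  v5: (1-0.373)·(-2.09,-0.61) + 0.373·(-4.89,-2.79) = (-3.1344,-1.4231)
  v6: (1-0.373)·(-1.05,-1.99) + 0.373·(-3.58,-5.54) = (-1.9937,-3.3141)
  v7: (1-0.373)·(0.96,-3.11) + 0.373·(0.15,-7.64) = (0.6579,-4.7997)
  v8: (1-0.373)·(2.23,-2.02) + 0.373·(2.2,-5.31) = (2.2188,-3.2472)
Shoelace sum Σ(x_i·y_{i+1} − x_{i+1}·y_i):
  i=1: 4.2977·1.5018 − 2.5012·-0.3302 = +7.2804 (running +7.2804)
  i=2: 2.5012·3.6738 − -0.5843·1.5018 = +10.0665 (running +17.3469)
  i=3: -0.5843·2.8847 − -3.9692·3.6738 = +12.8966 (running +30.2435)
  i=4: -3.9692·-1.4231 − -3.1344·2.8847 = +14.6904 (running +44.9339)
  i=5: -3.1344·-3.3141 − -1.9937·-1.4231 = +7.5506 (running +52.4845)
  i=6: -1.9937·-4.7997 − 0.6579·-3.3141 = +11.7494 (running +64.2339)
  i=7: 0.6579·-3.2472 − 2.2188·-4.7997 = +8.5134 (running +72.7472)
  i=8: 2.2188·-0.3302 − 4.2977·-3.2472 = +13.2227 (running +85.9700)
Area = |Σ|/2 = |85.9700|/2 = 42.9850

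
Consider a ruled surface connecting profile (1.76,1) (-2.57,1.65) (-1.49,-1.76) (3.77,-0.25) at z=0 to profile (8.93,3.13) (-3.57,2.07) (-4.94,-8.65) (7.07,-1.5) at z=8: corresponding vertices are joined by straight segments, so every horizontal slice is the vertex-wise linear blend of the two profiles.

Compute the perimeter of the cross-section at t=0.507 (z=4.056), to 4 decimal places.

Perimeter at t=0.507: 28.2768

Cross-section at t=0.507: each vertex is (1-t)·p0[i] + t·p1[i].
  v1: (1-0.507)·(1.76,1) + 0.507·(8.93,3.13) = (5.3952,2.0799)
  v2: (1-0.507)·(-2.57,1.65) + 0.507·(-3.57,2.07) = (-3.0770,1.8629)
  v3: (1-0.507)·(-1.49,-1.76) + 0.507·(-4.94,-8.65) = (-3.2392,-5.2532)
  v4: (1-0.507)·(3.77,-0.25) + 0.507·(7.07,-1.5) = (5.4431,-0.8837)
Perimeter = Σ |v_{i+1} − v_i|:
  edge 1→2: √(-8.4722² + -0.2170²) = 8.4750 (running 8.4750)
  edge 2→3: √(-0.1622² + -7.1162²) = 7.1180 (running 15.5930)
  edge 3→4: √(8.6822² + 4.3695²) = 9.7198 (running 25.3127)
  edge 4→1: √(-0.0479² + 2.9637²) = 2.9640 (running 28.2768)
Perimeter = 28.2768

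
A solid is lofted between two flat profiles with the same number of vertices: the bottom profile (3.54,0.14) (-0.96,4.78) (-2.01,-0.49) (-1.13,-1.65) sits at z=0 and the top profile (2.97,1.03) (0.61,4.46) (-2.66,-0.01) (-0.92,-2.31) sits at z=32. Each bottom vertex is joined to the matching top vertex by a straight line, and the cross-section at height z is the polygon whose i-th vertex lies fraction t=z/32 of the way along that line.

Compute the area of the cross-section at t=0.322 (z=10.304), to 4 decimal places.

Area at t=0.322: 17.9997

Cross-section at t=0.322: each vertex is (1-t)·p0[i] + t·p1[i].
  v1: (1-0.322)·(3.54,0.14) + 0.322·(2.97,1.03) = (3.3565,0.4266)
  v2: (1-0.322)·(-0.96,4.78) + 0.322·(0.61,4.46) = (-0.4545,4.6770)
  v3: (1-0.322)·(-2.01,-0.49) + 0.322·(-2.66,-0.01) = (-2.2193,-0.3354)
  v4: (1-0.322)·(-1.13,-1.65) + 0.322·(-0.92,-2.31) = (-1.0624,-1.8625)
Shoelace sum Σ(x_i·y_{i+1} − x_{i+1}·y_i):
  i=1: 3.3565·4.6770 − -0.4545·0.4266 = +15.8919 (running +15.8919)
  i=2: -0.4545·-0.3354 − -2.2193·4.6770 = +10.5320 (running +26.4239)
  i=3: -2.2193·-1.8625 − -1.0624·-0.3354 = +3.7771 (running +30.2010)
  i=4: -1.0624·0.4266 − 3.3565·-1.8625 = +5.7983 (running +35.9993)
Area = |Σ|/2 = |35.9993|/2 = 17.9997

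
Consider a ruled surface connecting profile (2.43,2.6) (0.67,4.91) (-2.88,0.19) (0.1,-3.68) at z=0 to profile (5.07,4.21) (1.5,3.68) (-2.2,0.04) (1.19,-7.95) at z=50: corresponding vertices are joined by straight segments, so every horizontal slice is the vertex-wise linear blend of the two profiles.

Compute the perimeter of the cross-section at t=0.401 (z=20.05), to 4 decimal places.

Cross-section at t=0.401: each vertex is (1-t)·p0[i] + t·p1[i].
  v1: (1-0.401)·(2.43,2.6) + 0.401·(5.07,4.21) = (3.4886,3.2456)
  v2: (1-0.401)·(0.67,4.91) + 0.401·(1.5,3.68) = (1.0028,4.4168)
  v3: (1-0.401)·(-2.88,0.19) + 0.401·(-2.2,0.04) = (-2.6073,0.1298)
  v4: (1-0.401)·(0.1,-3.68) + 0.401·(1.19,-7.95) = (0.5371,-5.3923)
Perimeter = Σ |v_{i+1} − v_i|:
  edge 1→2: √(-2.4858² + 1.1712²) = 2.7479 (running 2.7479)
  edge 2→3: √(-3.6101² + -4.2869²) = 5.6045 (running 8.3524)
  edge 3→4: √(3.1444² + -5.5221²) = 6.3546 (running 14.7070)
  edge 4→1: √(2.9516² + 8.6379²) = 9.1282 (running 23.8353)
Perimeter = 23.8353

Perimeter at t=0.401: 23.8353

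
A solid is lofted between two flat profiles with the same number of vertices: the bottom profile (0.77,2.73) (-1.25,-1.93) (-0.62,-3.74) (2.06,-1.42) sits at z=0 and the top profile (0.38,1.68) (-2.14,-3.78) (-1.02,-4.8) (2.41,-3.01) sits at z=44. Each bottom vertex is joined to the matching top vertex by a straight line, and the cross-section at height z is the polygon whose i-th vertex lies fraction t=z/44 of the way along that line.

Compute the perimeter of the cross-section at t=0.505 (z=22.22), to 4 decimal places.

Cross-section at t=0.505: each vertex is (1-t)·p0[i] + t·p1[i].
  v1: (1-0.505)·(0.77,2.73) + 0.505·(0.38,1.68) = (0.5731,2.1997)
  v2: (1-0.505)·(-1.25,-1.93) + 0.505·(-2.14,-3.78) = (-1.6995,-2.8642)
  v3: (1-0.505)·(-0.62,-3.74) + 0.505·(-1.02,-4.8) = (-0.8220,-4.2753)
  v4: (1-0.505)·(2.06,-1.42) + 0.505·(2.41,-3.01) = (2.2368,-2.2229)
Perimeter = Σ |v_{i+1} − v_i|:
  edge 1→2: √(-2.2725² + -5.0640²) = 5.5505 (running 5.5505)
  edge 2→3: √(0.8775² + -1.4110²) = 1.6616 (running 7.2121)
  edge 3→4: √(3.0588² + 2.0523²) = 3.6835 (running 10.8956)
  edge 4→1: √(-1.6637² + 4.4227²) = 4.7253 (running 15.6209)
Perimeter = 15.6209

Perimeter at t=0.505: 15.6209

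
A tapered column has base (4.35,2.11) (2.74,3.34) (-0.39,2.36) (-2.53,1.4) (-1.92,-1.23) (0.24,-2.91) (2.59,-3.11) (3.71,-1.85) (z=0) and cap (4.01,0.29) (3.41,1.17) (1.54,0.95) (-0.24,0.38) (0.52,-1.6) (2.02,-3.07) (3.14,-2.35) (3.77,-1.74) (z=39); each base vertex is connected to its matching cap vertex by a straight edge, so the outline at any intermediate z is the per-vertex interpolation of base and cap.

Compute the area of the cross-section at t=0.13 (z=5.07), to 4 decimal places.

Area at t=0.13: 28.4380

Cross-section at t=0.13: each vertex is (1-t)·p0[i] + t·p1[i].
  v1: (1-0.13)·(4.35,2.11) + 0.13·(4.01,0.29) = (4.3058,1.8734)
  v2: (1-0.13)·(2.74,3.34) + 0.13·(3.41,1.17) = (2.8271,3.0579)
  v3: (1-0.13)·(-0.39,2.36) + 0.13·(1.54,0.95) = (-0.1391,2.1767)
  v4: (1-0.13)·(-2.53,1.4) + 0.13·(-0.24,0.38) = (-2.2323,1.2674)
  v5: (1-0.13)·(-1.92,-1.23) + 0.13·(0.52,-1.6) = (-1.6028,-1.2781)
  v6: (1-0.13)·(0.24,-2.91) + 0.13·(2.02,-3.07) = (0.4714,-2.9308)
  v7: (1-0.13)·(2.59,-3.11) + 0.13·(3.14,-2.35) = (2.6615,-3.0112)
  v8: (1-0.13)·(3.71,-1.85) + 0.13·(3.77,-1.74) = (3.7178,-1.8357)
Shoelace sum Σ(x_i·y_{i+1} − x_{i+1}·y_i):
  i=1: 4.3058·3.0579 − 2.8271·1.8734 = +7.8704 (running +7.8704)
  i=2: 2.8271·2.1767 − -0.1391·3.0579 = +6.5791 (running +14.4495)
  i=3: -0.1391·1.2674 − -2.2323·2.1767 = +4.6828 (running +19.1323)
  i=4: -2.2323·-1.2781 − -1.6028·1.2674 = +4.8845 (running +24.0168)
  i=5: -1.6028·-2.9308 − 0.4714·-1.2781 = +5.3000 (running +29.3167)
  i=6: 0.4714·-3.0112 − 2.6615·-2.9308 = +6.3808 (running +35.6976)
  i=7: 2.6615·-1.8357 − 3.7178·-3.0112 = +6.3093 (running +42.0069)
  i=8: 3.7178·1.8734 − 4.3058·-1.8357 = +14.8691 (running +56.8760)
Area = |Σ|/2 = |56.8760|/2 = 28.4380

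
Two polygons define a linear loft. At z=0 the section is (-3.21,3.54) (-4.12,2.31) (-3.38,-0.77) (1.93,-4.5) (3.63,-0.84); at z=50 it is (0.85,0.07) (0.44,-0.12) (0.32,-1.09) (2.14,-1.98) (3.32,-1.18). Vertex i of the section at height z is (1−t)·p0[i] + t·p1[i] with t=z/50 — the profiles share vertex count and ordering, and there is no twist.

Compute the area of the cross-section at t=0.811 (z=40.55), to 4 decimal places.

Area at t=0.811: 6.2455

Cross-section at t=0.811: each vertex is (1-t)·p0[i] + t·p1[i].
  v1: (1-0.811)·(-3.21,3.54) + 0.811·(0.85,0.07) = (0.0827,0.7258)
  v2: (1-0.811)·(-4.12,2.31) + 0.811·(0.44,-0.12) = (-0.4218,0.3393)
  v3: (1-0.811)·(-3.38,-0.77) + 0.811·(0.32,-1.09) = (-0.3793,-1.0295)
  v4: (1-0.811)·(1.93,-4.5) + 0.811·(2.14,-1.98) = (2.1003,-2.4563)
  v5: (1-0.811)·(3.63,-0.84) + 0.811·(3.32,-1.18) = (3.3786,-1.1157)
Shoelace sum Σ(x_i·y_{i+1} − x_{i+1}·y_i):
  i=1: 0.0827·0.3393 − -0.4218·0.7258 = +0.3342 (running +0.3342)
  i=2: -0.4218·-1.0295 − -0.3793·0.3393 = +0.5630 (running +0.8972)
  i=3: -0.3793·-2.4563 − 2.1003·-1.0295 = +3.0940 (running +3.9912)
  i=4: 2.1003·-1.1157 − 3.3786·-2.4563 = +5.9554 (running +9.9465)
  i=5: 3.3786·0.7258 − 0.0827·-1.1157 = +2.5445 (running +12.4911)
Area = |Σ|/2 = |12.4911|/2 = 6.2455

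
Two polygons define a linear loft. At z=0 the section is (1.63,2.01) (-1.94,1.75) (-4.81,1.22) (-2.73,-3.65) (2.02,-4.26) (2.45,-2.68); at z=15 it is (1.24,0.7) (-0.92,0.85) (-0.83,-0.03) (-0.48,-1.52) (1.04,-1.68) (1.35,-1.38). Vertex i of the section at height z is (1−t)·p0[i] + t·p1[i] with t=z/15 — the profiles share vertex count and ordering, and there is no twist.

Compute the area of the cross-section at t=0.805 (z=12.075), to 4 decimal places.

Cross-section at t=0.805: each vertex is (1-t)·p0[i] + t·p1[i].
  v1: (1-0.805)·(1.63,2.01) + 0.805·(1.24,0.7) = (1.3160,0.9554)
  v2: (1-0.805)·(-1.94,1.75) + 0.805·(-0.92,0.85) = (-1.1189,1.0255)
  v3: (1-0.805)·(-4.81,1.22) + 0.805·(-0.83,-0.03) = (-1.6061,0.2137)
  v4: (1-0.805)·(-2.73,-3.65) + 0.805·(-0.48,-1.52) = (-0.9187,-1.9353)
  v5: (1-0.805)·(2.02,-4.26) + 0.805·(1.04,-1.68) = (1.2311,-2.1831)
  v6: (1-0.805)·(2.45,-2.68) + 0.805·(1.35,-1.38) = (1.5645,-1.6335)
Shoelace sum Σ(x_i·y_{i+1} − x_{i+1}·y_i):
  i=1: 1.3160·1.0255 − -1.1189·0.9554 = +2.4187 (running +2.4187)
  i=2: -1.1189·0.2137 − -1.6061·1.0255 = +1.4079 (running +3.8266)
  i=3: -1.6061·-1.9353 − -0.9187·0.2137 = +3.3047 (running +7.1313)
  i=4: -0.9187·-2.1831 − 1.2311·-1.9353 = +4.3883 (running +11.5196)
  i=5: 1.2311·-1.6335 − 1.5645·-2.1831 = +1.4045 (running +12.9241)
  i=6: 1.5645·0.9554 − 1.3160·-1.6335 = +3.6446 (running +16.5687)
Area = |Σ|/2 = |16.5687|/2 = 8.2843

Area at t=0.805: 8.2843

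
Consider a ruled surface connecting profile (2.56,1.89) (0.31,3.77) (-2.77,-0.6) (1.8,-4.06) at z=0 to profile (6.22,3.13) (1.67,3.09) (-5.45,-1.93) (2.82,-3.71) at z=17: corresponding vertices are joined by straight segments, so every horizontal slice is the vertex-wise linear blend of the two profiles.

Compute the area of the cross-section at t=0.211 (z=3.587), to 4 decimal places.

Area at t=0.211: 27.5299

Cross-section at t=0.211: each vertex is (1-t)·p0[i] + t·p1[i].
  v1: (1-0.211)·(2.56,1.89) + 0.211·(6.22,3.13) = (3.3323,2.1516)
  v2: (1-0.211)·(0.31,3.77) + 0.211·(1.67,3.09) = (0.5970,3.6265)
  v3: (1-0.211)·(-2.77,-0.6) + 0.211·(-5.45,-1.93) = (-3.3355,-0.8806)
  v4: (1-0.211)·(1.8,-4.06) + 0.211·(2.82,-3.71) = (2.0152,-3.9861)
Shoelace sum Σ(x_i·y_{i+1} − x_{i+1}·y_i):
  i=1: 3.3323·3.6265 − 0.5970·2.1516 = +10.8001 (running +10.8001)
  i=2: 0.5970·-0.8806 − -3.3355·3.6265 = +11.5705 (running +22.3705)
  i=3: -3.3355·-3.9861 − 2.0152·-0.8806 = +15.0704 (running +37.4409)
  i=4: 2.0152·2.1516 − 3.3323·-3.9861 = +17.6189 (running +55.0599)
Area = |Σ|/2 = |55.0599|/2 = 27.5299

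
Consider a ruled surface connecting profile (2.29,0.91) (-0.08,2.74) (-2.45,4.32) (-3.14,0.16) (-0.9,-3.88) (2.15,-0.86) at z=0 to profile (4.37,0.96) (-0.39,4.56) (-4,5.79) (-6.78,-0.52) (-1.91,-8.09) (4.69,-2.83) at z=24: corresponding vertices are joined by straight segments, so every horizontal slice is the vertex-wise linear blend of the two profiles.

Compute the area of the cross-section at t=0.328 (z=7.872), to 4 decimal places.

Area at t=0.328: 43.7980

Cross-section at t=0.328: each vertex is (1-t)·p0[i] + t·p1[i].
  v1: (1-0.328)·(2.29,0.91) + 0.328·(4.37,0.96) = (2.9722,0.9264)
  v2: (1-0.328)·(-0.08,2.74) + 0.328·(-0.39,4.56) = (-0.1817,3.3370)
  v3: (1-0.328)·(-2.45,4.32) + 0.328·(-4,5.79) = (-2.9584,4.8022)
  v4: (1-0.328)·(-3.14,0.16) + 0.328·(-6.78,-0.52) = (-4.3339,-0.0630)
  v5: (1-0.328)·(-0.9,-3.88) + 0.328·(-1.91,-8.09) = (-1.2313,-5.2609)
  v6: (1-0.328)·(2.15,-0.86) + 0.328·(4.69,-2.83) = (2.9831,-1.5062)
Shoelace sum Σ(x_i·y_{i+1} − x_{i+1}·y_i):
  i=1: 2.9722·3.3370 − -0.1817·0.9264 = +10.0866 (running +10.0866)
  i=2: -0.1817·4.8022 − -2.9584·3.3370 = +8.9996 (running +19.0862)
  i=3: -2.9584·-0.0630 − -4.3339·4.8022 = +20.9987 (running +40.0848)
  i=4: -4.3339·-5.2609 − -1.2313·-0.0630 = +22.7226 (running +62.8074)
  i=5: -1.2313·-1.5062 − 2.9831·-5.2609 = +17.5483 (running +80.3558)
  i=6: 2.9831·0.9264 − 2.9722·-1.5062 = +7.2402 (running +87.5960)
Area = |Σ|/2 = |87.5960|/2 = 43.7980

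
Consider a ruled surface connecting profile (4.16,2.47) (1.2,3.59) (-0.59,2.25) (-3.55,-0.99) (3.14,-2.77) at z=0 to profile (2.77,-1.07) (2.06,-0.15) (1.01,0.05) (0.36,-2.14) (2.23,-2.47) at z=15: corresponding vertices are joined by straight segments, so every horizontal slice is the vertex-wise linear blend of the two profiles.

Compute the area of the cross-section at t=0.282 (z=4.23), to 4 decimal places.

Cross-section at t=0.282: each vertex is (1-t)·p0[i] + t·p1[i].
  v1: (1-0.282)·(4.16,2.47) + 0.282·(2.77,-1.07) = (3.7680,1.4717)
  v2: (1-0.282)·(1.2,3.59) + 0.282·(2.06,-0.15) = (1.4425,2.5353)
  v3: (1-0.282)·(-0.59,2.25) + 0.282·(1.01,0.05) = (-0.1388,1.6296)
  v4: (1-0.282)·(-3.55,-0.99) + 0.282·(0.36,-2.14) = (-2.4474,-1.3143)
  v5: (1-0.282)·(3.14,-2.77) + 0.282·(2.23,-2.47) = (2.8834,-2.6854)
Shoelace sum Σ(x_i·y_{i+1} − x_{i+1}·y_i):
  i=1: 3.7680·2.5353 − 1.4425·1.4717 = +7.4302 (running +7.4302)
  i=2: 1.4425·1.6296 − -0.1388·2.5353 = +2.7026 (running +10.1328)
  i=3: -0.1388·-1.3143 − -2.4474·1.6296 = +4.1707 (running +14.3035)
  i=4: -2.4474·-2.6854 − 2.8834·-1.3143 = +10.3618 (running +24.6653)
  i=5: 2.8834·1.4717 − 3.7680·-2.6854 = +14.3622 (running +39.0274)
Area = |Σ|/2 = |39.0274|/2 = 19.5137

Area at t=0.282: 19.5137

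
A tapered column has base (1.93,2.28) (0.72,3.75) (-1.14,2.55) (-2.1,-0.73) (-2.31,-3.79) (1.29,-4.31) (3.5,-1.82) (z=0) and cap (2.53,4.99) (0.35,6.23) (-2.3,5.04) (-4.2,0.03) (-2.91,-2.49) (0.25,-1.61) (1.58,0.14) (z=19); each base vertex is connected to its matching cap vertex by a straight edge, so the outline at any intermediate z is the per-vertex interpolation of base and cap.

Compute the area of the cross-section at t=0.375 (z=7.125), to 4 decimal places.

Area at t=0.375: 33.8786

Cross-section at t=0.375: each vertex is (1-t)·p0[i] + t·p1[i].
  v1: (1-0.375)·(1.93,2.28) + 0.375·(2.53,4.99) = (2.1550,3.2962)
  v2: (1-0.375)·(0.72,3.75) + 0.375·(0.35,6.23) = (0.5812,4.6800)
  v3: (1-0.375)·(-1.14,2.55) + 0.375·(-2.3,5.04) = (-1.5750,3.4838)
  v4: (1-0.375)·(-2.1,-0.73) + 0.375·(-4.2,0.03) = (-2.8875,-0.4450)
  v5: (1-0.375)·(-2.31,-3.79) + 0.375·(-2.91,-2.49) = (-2.5350,-3.3025)
  v6: (1-0.375)·(1.29,-4.31) + 0.375·(0.25,-1.61) = (0.9000,-3.2975)
  v7: (1-0.375)·(3.5,-1.82) + 0.375·(1.58,0.14) = (2.7800,-1.0850)
Shoelace sum Σ(x_i·y_{i+1} − x_{i+1}·y_i):
  i=1: 2.1550·4.6800 − 0.5812·3.2962 = +8.1695 (running +8.1695)
  i=2: 0.5812·3.4838 − -1.5750·4.6800 = +9.3959 (running +17.5654)
  i=3: -1.5750·-0.4450 − -2.8875·3.4838 = +10.7602 (running +28.3256)
  i=4: -2.8875·-3.3025 − -2.5350·-0.4450 = +8.4079 (running +36.7335)
  i=5: -2.5350·-3.2975 − 0.9000·-3.3025 = +11.3314 (running +48.0649)
  i=6: 0.9000·-1.0850 − 2.7800·-3.2975 = +8.1905 (running +56.2554)
  i=7: 2.7800·3.2962 − 2.1550·-1.0850 = +11.5017 (running +67.7572)
Area = |Σ|/2 = |67.7572|/2 = 33.8786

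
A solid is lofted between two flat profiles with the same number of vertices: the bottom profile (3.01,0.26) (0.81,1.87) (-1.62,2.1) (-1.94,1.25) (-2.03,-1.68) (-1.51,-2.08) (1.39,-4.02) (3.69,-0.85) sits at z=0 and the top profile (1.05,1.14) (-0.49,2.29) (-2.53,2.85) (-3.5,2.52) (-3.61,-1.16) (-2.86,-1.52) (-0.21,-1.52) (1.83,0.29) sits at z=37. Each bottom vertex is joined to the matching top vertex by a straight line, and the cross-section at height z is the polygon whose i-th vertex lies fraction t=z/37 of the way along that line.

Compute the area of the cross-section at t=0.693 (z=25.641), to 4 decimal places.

Area at t=0.693: 18.9153

Cross-section at t=0.693: each vertex is (1-t)·p0[i] + t·p1[i].
  v1: (1-0.693)·(3.01,0.26) + 0.693·(1.05,1.14) = (1.6517,0.8698)
  v2: (1-0.693)·(0.81,1.87) + 0.693·(-0.49,2.29) = (-0.0909,2.1611)
  v3: (1-0.693)·(-1.62,2.1) + 0.693·(-2.53,2.85) = (-2.2506,2.6198)
  v4: (1-0.693)·(-1.94,1.25) + 0.693·(-3.5,2.52) = (-3.0211,2.1301)
  v5: (1-0.693)·(-2.03,-1.68) + 0.693·(-3.61,-1.16) = (-3.1249,-1.3196)
  v6: (1-0.693)·(-1.51,-2.08) + 0.693·(-2.86,-1.52) = (-2.4455,-1.6919)
  v7: (1-0.693)·(1.39,-4.02) + 0.693·(-0.21,-1.52) = (0.2812,-2.2875)
  v8: (1-0.693)·(3.69,-0.85) + 0.693·(1.83,0.29) = (2.4010,-0.0600)
Shoelace sum Σ(x_i·y_{i+1} − x_{i+1}·y_i):
  i=1: 1.6517·2.1611 − -0.0909·0.8698 = +3.6485 (running +3.6485)
  i=2: -0.0909·2.6198 − -2.2506·2.1611 = +4.6256 (running +8.2741)
  i=3: -2.2506·2.1301 − -3.0211·2.6198 = +3.1204 (running +11.3945)
  i=4: -3.0211·-1.3196 − -3.1249·2.1301 = +10.6432 (running +22.0377)
  i=5: -3.1249·-1.6919 − -2.4455·-1.3196 = +2.0599 (running +24.0976)
  i=6: -2.4455·-2.2875 − 0.2812·-1.6919 = +6.0700 (running +30.1676)
  i=7: 0.2812·-0.0600 − 2.4010·-2.2875 = +5.4755 (running +35.6431)
  i=8: 2.4010·0.8698 − 1.6517·-0.0600 = +2.1876 (running +37.8306)
Area = |Σ|/2 = |37.8306|/2 = 18.9153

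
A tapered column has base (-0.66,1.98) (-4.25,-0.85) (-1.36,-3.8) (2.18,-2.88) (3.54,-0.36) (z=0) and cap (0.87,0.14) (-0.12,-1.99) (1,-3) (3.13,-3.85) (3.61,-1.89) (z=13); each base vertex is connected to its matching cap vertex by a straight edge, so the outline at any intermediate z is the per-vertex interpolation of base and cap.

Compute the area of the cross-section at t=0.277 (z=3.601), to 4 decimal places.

Cross-section at t=0.277: each vertex is (1-t)·p0[i] + t·p1[i].
  v1: (1-0.277)·(-0.66,1.98) + 0.277·(0.87,0.14) = (-0.2362,1.4703)
  v2: (1-0.277)·(-4.25,-0.85) + 0.277·(-0.12,-1.99) = (-3.1060,-1.1658)
  v3: (1-0.277)·(-1.36,-3.8) + 0.277·(1,-3) = (-0.7063,-3.5784)
  v4: (1-0.277)·(2.18,-2.88) + 0.277·(3.13,-3.85) = (2.4432,-3.1487)
  v5: (1-0.277)·(3.54,-0.36) + 0.277·(3.61,-1.89) = (3.5594,-0.7838)
Shoelace sum Σ(x_i·y_{i+1} − x_{i+1}·y_i):
  i=1: -0.2362·-1.1658 − -3.1060·1.4703 = +4.8421 (running +4.8421)
  i=2: -3.1060·-3.5784 − -0.7063·-1.1658 = +10.2911 (running +15.1333)
  i=3: -0.7063·-3.1487 − 2.4432·-3.5784 = +10.9664 (running +26.0997)
  i=4: 2.4432·-0.7838 − 3.5594·-3.1487 = +9.2925 (running +35.3921)
  i=5: 3.5594·1.4703 − -0.2362·-0.7838 = +5.0483 (running +40.4404)
Area = |Σ|/2 = |40.4404|/2 = 20.2202

Area at t=0.277: 20.2202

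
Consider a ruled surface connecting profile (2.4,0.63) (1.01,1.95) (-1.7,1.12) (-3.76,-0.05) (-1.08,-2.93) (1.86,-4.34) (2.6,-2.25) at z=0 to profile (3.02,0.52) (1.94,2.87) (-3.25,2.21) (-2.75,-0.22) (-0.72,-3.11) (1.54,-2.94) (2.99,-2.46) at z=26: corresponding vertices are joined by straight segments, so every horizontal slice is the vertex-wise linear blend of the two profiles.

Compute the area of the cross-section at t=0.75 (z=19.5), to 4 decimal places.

Cross-section at t=0.75: each vertex is (1-t)·p0[i] + t·p1[i].
  v1: (1-0.75)·(2.4,0.63) + 0.75·(3.02,0.52) = (2.8650,0.5475)
  v2: (1-0.75)·(1.01,1.95) + 0.75·(1.94,2.87) = (1.7075,2.6400)
  v3: (1-0.75)·(-1.7,1.12) + 0.75·(-3.25,2.21) = (-2.8625,1.9375)
  v4: (1-0.75)·(-3.76,-0.05) + 0.75·(-2.75,-0.22) = (-3.0025,-0.1775)
  v5: (1-0.75)·(-1.08,-2.93) + 0.75·(-0.72,-3.11) = (-0.8100,-3.0650)
  v6: (1-0.75)·(1.86,-4.34) + 0.75·(1.54,-2.94) = (1.6200,-3.2900)
  v7: (1-0.75)·(2.6,-2.25) + 0.75·(2.99,-2.46) = (2.8925,-2.4075)
Shoelace sum Σ(x_i·y_{i+1} − x_{i+1}·y_i):
  i=1: 2.8650·2.6400 − 1.7075·0.5475 = +6.6287 (running +6.6287)
  i=2: 1.7075·1.9375 − -2.8625·2.6400 = +10.8653 (running +17.4940)
  i=3: -2.8625·-0.1775 − -3.0025·1.9375 = +6.3254 (running +23.8195)
  i=4: -3.0025·-3.0650 − -0.8100·-0.1775 = +9.0589 (running +32.8783)
  i=5: -0.8100·-3.2900 − 1.6200·-3.0650 = +7.6302 (running +40.5085)
  i=6: 1.6200·-2.4075 − 2.8925·-3.2900 = +5.6162 (running +46.1247)
  i=7: 2.8925·0.5475 − 2.8650·-2.4075 = +8.4811 (running +54.6059)
Area = |Σ|/2 = |54.6059|/2 = 27.3029

Area at t=0.75: 27.3029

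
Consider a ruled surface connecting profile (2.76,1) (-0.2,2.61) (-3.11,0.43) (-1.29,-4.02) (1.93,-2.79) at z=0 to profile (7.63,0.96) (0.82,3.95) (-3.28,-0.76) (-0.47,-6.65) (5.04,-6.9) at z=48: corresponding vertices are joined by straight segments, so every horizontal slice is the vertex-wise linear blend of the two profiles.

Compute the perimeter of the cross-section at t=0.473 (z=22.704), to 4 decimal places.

Perimeter at t=0.473: 26.0392

Cross-section at t=0.473: each vertex is (1-t)·p0[i] + t·p1[i].
  v1: (1-0.473)·(2.76,1) + 0.473·(7.63,0.96) = (5.0635,0.9811)
  v2: (1-0.473)·(-0.2,2.61) + 0.473·(0.82,3.95) = (0.2825,3.2438)
  v3: (1-0.473)·(-3.11,0.43) + 0.473·(-3.28,-0.76) = (-3.1904,-0.1329)
  v4: (1-0.473)·(-1.29,-4.02) + 0.473·(-0.47,-6.65) = (-0.9021,-5.2640)
  v5: (1-0.473)·(1.93,-2.79) + 0.473·(5.04,-6.9) = (3.4010,-4.7340)
Perimeter = Σ |v_{i+1} − v_i|:
  edge 1→2: √(-4.7810² + 2.2627²) = 5.2895 (running 5.2895)
  edge 2→3: √(-3.4729² + -3.3767²) = 4.8438 (running 10.1333)
  edge 3→4: √(2.2883² + -5.1311²) = 5.6182 (running 15.7515)
  edge 4→5: √(4.3032² + 0.5300²) = 4.3357 (running 20.0872)
  edge 5→1: √(1.6625² + 5.7151²) = 5.9520 (running 26.0392)
Perimeter = 26.0392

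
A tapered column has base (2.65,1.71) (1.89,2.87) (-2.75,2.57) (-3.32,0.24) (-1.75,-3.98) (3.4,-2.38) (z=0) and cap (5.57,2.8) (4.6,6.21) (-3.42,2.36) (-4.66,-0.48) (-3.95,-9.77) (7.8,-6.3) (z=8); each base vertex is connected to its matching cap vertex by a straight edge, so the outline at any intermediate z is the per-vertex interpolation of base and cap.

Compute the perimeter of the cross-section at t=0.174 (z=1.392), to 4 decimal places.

Cross-section at t=0.174: each vertex is (1-t)·p0[i] + t·p1[i].
  v1: (1-0.174)·(2.65,1.71) + 0.174·(5.57,2.8) = (3.1581,1.8997)
  v2: (1-0.174)·(1.89,2.87) + 0.174·(4.6,6.21) = (2.3615,3.4512)
  v3: (1-0.174)·(-2.75,2.57) + 0.174·(-3.42,2.36) = (-2.8666,2.5335)
  v4: (1-0.174)·(-3.32,0.24) + 0.174·(-4.66,-0.48) = (-3.5532,0.1147)
  v5: (1-0.174)·(-1.75,-3.98) + 0.174·(-3.95,-9.77) = (-2.1328,-4.9875)
  v6: (1-0.174)·(3.4,-2.38) + 0.174·(7.8,-6.3) = (4.1656,-3.0621)
Perimeter = Σ |v_{i+1} − v_i|:
  edge 1→2: √(-0.7965² + 1.5515²) = 1.7440 (running 1.7440)
  edge 2→3: √(-5.2281² + -0.9177²) = 5.3081 (running 7.0521)
  edge 3→4: √(-0.6866² + -2.4187²) = 2.5143 (running 9.5664)
  edge 4→5: √(1.4204² + -5.1022²) = 5.2962 (running 14.8626)
  edge 5→6: √(6.2984² + 1.9254²) = 6.5861 (running 21.4487)
  edge 6→1: √(-1.0075² + 4.9617²) = 5.0630 (running 26.5117)
Perimeter = 26.5117

Perimeter at t=0.174: 26.5117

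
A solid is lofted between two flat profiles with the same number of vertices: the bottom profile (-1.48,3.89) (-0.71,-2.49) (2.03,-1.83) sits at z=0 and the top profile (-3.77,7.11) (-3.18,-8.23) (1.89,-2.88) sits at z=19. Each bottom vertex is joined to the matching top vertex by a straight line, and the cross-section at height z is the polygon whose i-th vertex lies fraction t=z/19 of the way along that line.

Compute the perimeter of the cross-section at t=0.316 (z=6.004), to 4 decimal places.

Perimeter at t=0.316: 21.5396

Cross-section at t=0.316: each vertex is (1-t)·p0[i] + t·p1[i].
  v1: (1-0.316)·(-1.48,3.89) + 0.316·(-3.77,7.11) = (-2.2036,4.9075)
  v2: (1-0.316)·(-0.71,-2.49) + 0.316·(-3.18,-8.23) = (-1.4905,-4.3038)
  v3: (1-0.316)·(2.03,-1.83) + 0.316·(1.89,-2.88) = (1.9858,-2.1618)
Perimeter = Σ |v_{i+1} − v_i|:
  edge 1→2: √(0.7131² + -9.2114²) = 9.2389 (running 9.2389)
  edge 2→3: √(3.4763² + 2.1420²) = 4.0832 (running 13.3222)
  edge 3→1: √(-4.1894² + 7.0693²) = 8.2174 (running 21.5396)
Perimeter = 21.5396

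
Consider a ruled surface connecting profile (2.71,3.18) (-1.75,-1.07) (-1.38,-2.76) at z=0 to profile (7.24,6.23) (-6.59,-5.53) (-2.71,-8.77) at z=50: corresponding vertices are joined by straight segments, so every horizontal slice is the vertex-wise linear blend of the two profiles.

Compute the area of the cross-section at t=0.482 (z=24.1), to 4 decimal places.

Area at t=0.482: 19.0512

Cross-section at t=0.482: each vertex is (1-t)·p0[i] + t·p1[i].
  v1: (1-0.482)·(2.71,3.18) + 0.482·(7.24,6.23) = (4.8935,4.6501)
  v2: (1-0.482)·(-1.75,-1.07) + 0.482·(-6.59,-5.53) = (-4.0829,-3.2197)
  v3: (1-0.482)·(-1.38,-2.76) + 0.482·(-2.71,-8.77) = (-2.0211,-5.6568)
Shoelace sum Σ(x_i·y_{i+1} − x_{i+1}·y_i):
  i=1: 4.8935·-3.2197 − -4.0829·4.6501 = +3.2302 (running +3.2302)
  i=2: -4.0829·-5.6568 − -2.0211·-3.2197 = +16.5889 (running +19.8191)
  i=3: -2.0211·4.6501 − 4.8935·-5.6568 = +18.2833 (running +38.1024)
Area = |Σ|/2 = |38.1024|/2 = 19.0512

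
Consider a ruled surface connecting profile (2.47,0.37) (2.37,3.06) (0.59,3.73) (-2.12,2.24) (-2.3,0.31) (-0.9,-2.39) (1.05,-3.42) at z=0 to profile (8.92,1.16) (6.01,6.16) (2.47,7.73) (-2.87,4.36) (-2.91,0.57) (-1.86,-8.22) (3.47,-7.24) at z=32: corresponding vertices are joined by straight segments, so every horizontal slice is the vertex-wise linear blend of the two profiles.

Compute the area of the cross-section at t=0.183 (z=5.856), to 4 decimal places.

Cross-section at t=0.183: each vertex is (1-t)·p0[i] + t·p1[i].
  v1: (1-0.183)·(2.47,0.37) + 0.183·(8.92,1.16) = (3.6504,0.5146)
  v2: (1-0.183)·(2.37,3.06) + 0.183·(6.01,6.16) = (3.0361,3.6273)
  v3: (1-0.183)·(0.59,3.73) + 0.183·(2.47,7.73) = (0.9340,4.4620)
  v4: (1-0.183)·(-2.12,2.24) + 0.183·(-2.87,4.36) = (-2.2572,2.6280)
  v5: (1-0.183)·(-2.3,0.31) + 0.183·(-2.91,0.57) = (-2.4116,0.3576)
  v6: (1-0.183)·(-0.9,-2.39) + 0.183·(-1.86,-8.22) = (-1.0757,-3.4569)
  v7: (1-0.183)·(1.05,-3.42) + 0.183·(3.47,-7.24) = (1.4929,-4.1191)
Shoelace sum Σ(x_i·y_{i+1} − x_{i+1}·y_i):
  i=1: 3.6504·3.6273 − 3.0361·0.5146 = +11.6786 (running +11.6786)
  i=2: 3.0361·4.4620 − 0.9340·3.6273 = +10.1591 (running +21.8377)
  i=3: 0.9340·2.6280 − -2.2572·4.4620 = +12.5265 (running +34.3642)
  i=4: -2.2572·0.3576 − -2.4116·2.6280 = +5.5305 (running +39.8947)
  i=5: -2.4116·-3.4569 − -1.0757·0.3576 = +8.7214 (running +48.6161)
  i=6: -1.0757·-4.1191 − 1.4929·-3.4569 = +9.5914 (running +58.2076)
  i=7: 1.4929·0.5146 − 3.6504·-4.1191 = +15.8042 (running +74.0117)
Area = |Σ|/2 = |74.0117|/2 = 37.0059

Area at t=0.183: 37.0059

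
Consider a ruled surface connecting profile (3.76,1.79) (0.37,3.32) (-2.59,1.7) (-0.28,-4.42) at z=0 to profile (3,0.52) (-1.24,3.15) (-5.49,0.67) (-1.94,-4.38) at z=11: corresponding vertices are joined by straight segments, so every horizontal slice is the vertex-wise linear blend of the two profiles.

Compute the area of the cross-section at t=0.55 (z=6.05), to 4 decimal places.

Cross-section at t=0.55: each vertex is (1-t)·p0[i] + t·p1[i].
  v1: (1-0.55)·(3.76,1.79) + 0.55·(3,0.52) = (3.3420,1.0915)
  v2: (1-0.55)·(0.37,3.32) + 0.55·(-1.24,3.15) = (-0.5155,3.2265)
  v3: (1-0.55)·(-2.59,1.7) + 0.55·(-5.49,0.67) = (-4.1850,1.1335)
  v4: (1-0.55)·(-0.28,-4.42) + 0.55·(-1.94,-4.38) = (-1.1930,-4.3980)
Shoelace sum Σ(x_i·y_{i+1} − x_{i+1}·y_i):
  i=1: 3.3420·3.2265 − -0.5155·1.0915 = +11.3456 (running +11.3456)
  i=2: -0.5155·1.1335 − -4.1850·3.2265 = +12.9186 (running +24.2642)
  i=3: -4.1850·-4.3980 − -1.1930·1.1335 = +19.7579 (running +44.0221)
  i=4: -1.1930·1.0915 − 3.3420·-4.3980 = +13.3960 (running +57.4181)
Area = |Σ|/2 = |57.4181|/2 = 28.7090

Area at t=0.55: 28.7090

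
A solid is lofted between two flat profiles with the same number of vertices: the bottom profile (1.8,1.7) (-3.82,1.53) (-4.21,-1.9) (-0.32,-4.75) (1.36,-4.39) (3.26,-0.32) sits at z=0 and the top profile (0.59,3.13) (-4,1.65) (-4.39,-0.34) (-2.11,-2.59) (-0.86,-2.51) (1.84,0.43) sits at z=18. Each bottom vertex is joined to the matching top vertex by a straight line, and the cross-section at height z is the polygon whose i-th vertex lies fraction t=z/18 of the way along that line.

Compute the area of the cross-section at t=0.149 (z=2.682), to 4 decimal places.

Cross-section at t=0.149: each vertex is (1-t)·p0[i] + t·p1[i].
  v1: (1-0.149)·(1.8,1.7) + 0.149·(0.59,3.13) = (1.6197,1.9131)
  v2: (1-0.149)·(-3.82,1.53) + 0.149·(-4,1.65) = (-3.8468,1.5479)
  v3: (1-0.149)·(-4.21,-1.9) + 0.149·(-4.39,-0.34) = (-4.2368,-1.6676)
  v4: (1-0.149)·(-0.32,-4.75) + 0.149·(-2.11,-2.59) = (-0.5867,-4.4282)
  v5: (1-0.149)·(1.36,-4.39) + 0.149·(-0.86,-2.51) = (1.0292,-4.1099)
  v6: (1-0.149)·(3.26,-0.32) + 0.149·(1.84,0.43) = (3.0484,-0.2082)
Shoelace sum Σ(x_i·y_{i+1} − x_{i+1}·y_i):
  i=1: 1.6197·1.5479 − -3.8468·1.9131 = +9.8664 (running +9.8664)
  i=2: -3.8468·-1.6676 − -4.2368·1.5479 = +12.9729 (running +22.8392)
  i=3: -4.2368·-4.4282 − -0.5867·-1.6676 = +17.7829 (running +40.6222)
  i=4: -0.5867·-4.1099 − 1.0292·-4.4282 = +6.9689 (running +47.5910)
  i=5: 1.0292·-0.2082 − 3.0484·-4.1099 = +12.3143 (running +59.9054)
  i=6: 3.0484·1.9131 − 1.6197·-0.2082 = +6.1691 (running +66.0745)
Area = |Σ|/2 = |66.0745|/2 = 33.0372

Area at t=0.149: 33.0372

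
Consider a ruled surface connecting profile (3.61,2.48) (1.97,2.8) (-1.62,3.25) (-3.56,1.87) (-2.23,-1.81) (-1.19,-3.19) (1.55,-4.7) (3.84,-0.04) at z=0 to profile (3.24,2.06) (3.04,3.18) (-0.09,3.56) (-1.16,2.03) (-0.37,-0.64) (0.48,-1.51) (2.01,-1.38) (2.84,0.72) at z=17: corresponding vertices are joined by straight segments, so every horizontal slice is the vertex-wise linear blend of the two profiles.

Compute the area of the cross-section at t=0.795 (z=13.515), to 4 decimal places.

Area at t=0.795: 20.0368

Cross-section at t=0.795: each vertex is (1-t)·p0[i] + t·p1[i].
  v1: (1-0.795)·(3.61,2.48) + 0.795·(3.24,2.06) = (3.3159,2.1461)
  v2: (1-0.795)·(1.97,2.8) + 0.795·(3.04,3.18) = (2.8207,3.1021)
  v3: (1-0.795)·(-1.62,3.25) + 0.795·(-0.09,3.56) = (-0.4036,3.4964)
  v4: (1-0.795)·(-3.56,1.87) + 0.795·(-1.16,2.03) = (-1.6520,1.9972)
  v5: (1-0.795)·(-2.23,-1.81) + 0.795·(-0.37,-0.64) = (-0.7513,-0.8799)
  v6: (1-0.795)·(-1.19,-3.19) + 0.795·(0.48,-1.51) = (0.1377,-1.8544)
  v7: (1-0.795)·(1.55,-4.7) + 0.795·(2.01,-1.38) = (1.9157,-2.0606)
  v8: (1-0.795)·(3.84,-0.04) + 0.795·(2.84,0.72) = (3.0450,0.5642)
Shoelace sum Σ(x_i·y_{i+1} − x_{i+1}·y_i):
  i=1: 3.3159·3.1021 − 2.8207·2.1461 = +4.2327 (running +4.2327)
  i=2: 2.8207·3.4964 − -0.4036·3.1021 = +11.1144 (running +15.3471)
  i=3: -0.4036·1.9972 − -1.6520·3.4964 = +4.9700 (running +20.3171)
  i=4: -1.6520·-0.8799 − -0.7513·1.9972 = +2.9540 (running +23.2711)
  i=5: -0.7513·-1.8544 − 0.1377·-0.8799 = +1.5143 (running +24.7854)
  i=6: 0.1377·-2.0606 − 1.9157·-1.8544 = +3.2688 (running +28.0543)
  i=7: 1.9157·0.5642 − 3.0450·-2.0606 = +7.3554 (running +35.4096)
  i=8: 3.0450·2.1461 − 3.3159·0.5642 = +4.6641 (running +40.0737)
Area = |Σ|/2 = |40.0737|/2 = 20.0368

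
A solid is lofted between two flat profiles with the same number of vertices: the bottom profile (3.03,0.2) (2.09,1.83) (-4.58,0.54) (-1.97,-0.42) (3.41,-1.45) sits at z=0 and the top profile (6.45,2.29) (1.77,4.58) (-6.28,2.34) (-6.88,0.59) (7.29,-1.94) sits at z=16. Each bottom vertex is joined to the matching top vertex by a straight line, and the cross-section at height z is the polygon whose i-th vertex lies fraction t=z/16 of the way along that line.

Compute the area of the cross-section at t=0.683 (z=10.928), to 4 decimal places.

Area at t=0.683: 38.3139

Cross-section at t=0.683: each vertex is (1-t)·p0[i] + t·p1[i].
  v1: (1-0.683)·(3.03,0.2) + 0.683·(6.45,2.29) = (5.3659,1.6275)
  v2: (1-0.683)·(2.09,1.83) + 0.683·(1.77,4.58) = (1.8714,3.7083)
  v3: (1-0.683)·(-4.58,0.54) + 0.683·(-6.28,2.34) = (-5.7411,1.7694)
  v4: (1-0.683)·(-1.97,-0.42) + 0.683·(-6.88,0.59) = (-5.3235,0.2698)
  v5: (1-0.683)·(3.41,-1.45) + 0.683·(7.29,-1.94) = (6.0600,-1.7847)
Shoelace sum Σ(x_i·y_{i+1} − x_{i+1}·y_i):
  i=1: 5.3659·3.7083 − 1.8714·1.6275 = +16.8522 (running +16.8522)
  i=2: 1.8714·1.7694 − -5.7411·3.7083 = +24.6008 (running +41.4530)
  i=3: -5.7411·0.2698 − -5.3235·1.7694 = +7.8703 (running +49.3233)
  i=4: -5.3235·-1.7847 − 6.0600·0.2698 = +7.8656 (running +57.1889)
  i=5: 6.0600·1.6275 − 5.3659·-1.7847 = +19.4388 (running +76.6277)
Area = |Σ|/2 = |76.6277|/2 = 38.3139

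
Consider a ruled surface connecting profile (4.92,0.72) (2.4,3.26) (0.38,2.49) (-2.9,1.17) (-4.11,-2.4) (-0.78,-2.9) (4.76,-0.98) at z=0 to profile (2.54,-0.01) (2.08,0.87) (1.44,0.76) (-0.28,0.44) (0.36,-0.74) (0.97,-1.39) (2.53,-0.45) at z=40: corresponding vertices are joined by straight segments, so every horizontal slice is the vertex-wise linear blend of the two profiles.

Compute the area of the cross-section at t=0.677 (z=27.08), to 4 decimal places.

Area at t=0.677: 10.8032

Cross-section at t=0.677: each vertex is (1-t)·p0[i] + t·p1[i].
  v1: (1-0.677)·(4.92,0.72) + 0.677·(2.54,-0.01) = (3.3087,0.2258)
  v2: (1-0.677)·(2.4,3.26) + 0.677·(2.08,0.87) = (2.1834,1.6420)
  v3: (1-0.677)·(0.38,2.49) + 0.677·(1.44,0.76) = (1.0976,1.3188)
  v4: (1-0.677)·(-2.9,1.17) + 0.677·(-0.28,0.44) = (-1.1263,0.6758)
  v5: (1-0.677)·(-4.11,-2.4) + 0.677·(0.36,-0.74) = (-1.0838,-1.2762)
  v6: (1-0.677)·(-0.78,-2.9) + 0.677·(0.97,-1.39) = (0.4047,-1.8777)
  v7: (1-0.677)·(4.76,-0.98) + 0.677·(2.53,-0.45) = (3.2503,-0.6212)
Shoelace sum Σ(x_i·y_{i+1} − x_{i+1}·y_i):
  i=1: 3.3087·1.6420 − 2.1834·0.2258 = +4.9399 (running +4.9399)
  i=2: 2.1834·1.3188 − 1.0976·1.6420 = +1.0771 (running +6.0170)
  i=3: 1.0976·0.6758 − -1.1263·1.3188 = +2.2271 (running +8.2441)
  i=4: -1.1263·-1.2762 − -1.0838·0.6758 = +2.1697 (running +10.4138)
  i=5: -1.0838·-1.8777 − 0.4047·-1.2762 = +2.5516 (running +12.9654)
  i=6: 0.4047·-0.6212 − 3.2503·-1.8777 = +5.8517 (running +18.8172)
  i=7: 3.2503·0.2258 − 3.3087·-0.6212 = +2.7892 (running +21.6064)
Area = |Σ|/2 = |21.6064|/2 = 10.8032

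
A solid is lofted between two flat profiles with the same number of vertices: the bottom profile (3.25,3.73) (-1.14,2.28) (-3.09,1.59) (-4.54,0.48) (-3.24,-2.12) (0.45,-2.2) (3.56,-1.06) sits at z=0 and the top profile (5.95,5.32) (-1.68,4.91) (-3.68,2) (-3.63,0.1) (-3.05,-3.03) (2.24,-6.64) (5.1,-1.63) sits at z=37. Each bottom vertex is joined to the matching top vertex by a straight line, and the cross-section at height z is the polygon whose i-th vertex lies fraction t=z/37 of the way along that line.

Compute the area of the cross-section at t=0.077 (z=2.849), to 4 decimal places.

Area at t=0.077: 36.1292

Cross-section at t=0.077: each vertex is (1-t)·p0[i] + t·p1[i].
  v1: (1-0.077)·(3.25,3.73) + 0.077·(5.95,5.32) = (3.4579,3.8524)
  v2: (1-0.077)·(-1.14,2.28) + 0.077·(-1.68,4.91) = (-1.1816,2.4825)
  v3: (1-0.077)·(-3.09,1.59) + 0.077·(-3.68,2) = (-3.1354,1.6216)
  v4: (1-0.077)·(-4.54,0.48) + 0.077·(-3.63,0.1) = (-4.4699,0.4507)
  v5: (1-0.077)·(-3.24,-2.12) + 0.077·(-3.05,-3.03) = (-3.2254,-2.1901)
  v6: (1-0.077)·(0.45,-2.2) + 0.077·(2.24,-6.64) = (0.5878,-2.5419)
  v7: (1-0.077)·(3.56,-1.06) + 0.077·(5.1,-1.63) = (3.6786,-1.1039)
Shoelace sum Σ(x_i·y_{i+1} − x_{i+1}·y_i):
  i=1: 3.4579·2.4825 − -1.1816·3.8524 = +13.1362 (running +13.1362)
  i=2: -1.1816·1.6216 − -3.1354·2.4825 = +5.8677 (running +19.0039)
  i=3: -3.1354·0.4507 − -4.4699·1.6216 = +5.8350 (running +24.8390)
  i=4: -4.4699·-2.1901 − -3.2254·0.4507 = +11.2433 (running +36.0823)
  i=5: -3.2254·-2.5419 − 0.5878·-2.1901 = +9.4859 (running +45.5681)
  i=6: 0.5878·-1.1039 − 3.6786·-2.5419 = +8.7016 (running +54.2698)
  i=7: 3.6786·3.8524 − 3.4579·-1.1039 = +17.9886 (running +72.2584)
Area = |Σ|/2 = |72.2584|/2 = 36.1292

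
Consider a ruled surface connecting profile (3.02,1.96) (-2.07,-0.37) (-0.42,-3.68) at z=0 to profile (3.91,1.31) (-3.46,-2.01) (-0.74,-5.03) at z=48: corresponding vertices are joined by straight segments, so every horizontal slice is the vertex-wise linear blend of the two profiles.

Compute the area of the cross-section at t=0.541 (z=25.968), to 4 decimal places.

Area at t=0.541: 13.1628

Cross-section at t=0.541: each vertex is (1-t)·p0[i] + t·p1[i].
  v1: (1-0.541)·(3.02,1.96) + 0.541·(3.91,1.31) = (3.5015,1.6083)
  v2: (1-0.541)·(-2.07,-0.37) + 0.541·(-3.46,-2.01) = (-2.8220,-1.2572)
  v3: (1-0.541)·(-0.42,-3.68) + 0.541·(-0.74,-5.03) = (-0.5931,-4.4104)
Shoelace sum Σ(x_i·y_{i+1} − x_{i+1}·y_i):
  i=1: 3.5015·-1.2572 − -2.8220·1.6083 = +0.1365 (running +0.1365)
  i=2: -2.8220·-4.4104 − -0.5931·-1.2572 = +11.7003 (running +11.8368)
  i=3: -0.5931·1.6083 − 3.5015·-4.4104 = +14.4889 (running +26.3257)
Area = |Σ|/2 = |26.3257|/2 = 13.1628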